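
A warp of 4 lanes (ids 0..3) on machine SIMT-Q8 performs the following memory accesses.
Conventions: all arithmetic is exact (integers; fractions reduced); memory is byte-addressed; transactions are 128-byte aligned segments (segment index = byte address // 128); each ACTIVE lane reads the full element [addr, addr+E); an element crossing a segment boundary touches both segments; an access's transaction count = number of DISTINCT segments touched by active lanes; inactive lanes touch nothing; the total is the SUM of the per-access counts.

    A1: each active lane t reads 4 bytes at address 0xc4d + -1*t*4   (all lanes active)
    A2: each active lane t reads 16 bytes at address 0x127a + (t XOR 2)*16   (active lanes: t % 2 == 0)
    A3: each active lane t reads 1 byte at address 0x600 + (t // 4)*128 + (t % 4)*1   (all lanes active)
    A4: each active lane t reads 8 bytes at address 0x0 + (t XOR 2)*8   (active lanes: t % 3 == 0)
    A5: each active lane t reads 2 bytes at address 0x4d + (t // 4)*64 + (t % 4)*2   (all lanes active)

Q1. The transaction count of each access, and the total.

A1: 1 transaction
A2: 2 transactions
A3: 1 transaction
A4: 1 transaction
A5: 1 transaction

Answer: 1,2,1,1,1; total 6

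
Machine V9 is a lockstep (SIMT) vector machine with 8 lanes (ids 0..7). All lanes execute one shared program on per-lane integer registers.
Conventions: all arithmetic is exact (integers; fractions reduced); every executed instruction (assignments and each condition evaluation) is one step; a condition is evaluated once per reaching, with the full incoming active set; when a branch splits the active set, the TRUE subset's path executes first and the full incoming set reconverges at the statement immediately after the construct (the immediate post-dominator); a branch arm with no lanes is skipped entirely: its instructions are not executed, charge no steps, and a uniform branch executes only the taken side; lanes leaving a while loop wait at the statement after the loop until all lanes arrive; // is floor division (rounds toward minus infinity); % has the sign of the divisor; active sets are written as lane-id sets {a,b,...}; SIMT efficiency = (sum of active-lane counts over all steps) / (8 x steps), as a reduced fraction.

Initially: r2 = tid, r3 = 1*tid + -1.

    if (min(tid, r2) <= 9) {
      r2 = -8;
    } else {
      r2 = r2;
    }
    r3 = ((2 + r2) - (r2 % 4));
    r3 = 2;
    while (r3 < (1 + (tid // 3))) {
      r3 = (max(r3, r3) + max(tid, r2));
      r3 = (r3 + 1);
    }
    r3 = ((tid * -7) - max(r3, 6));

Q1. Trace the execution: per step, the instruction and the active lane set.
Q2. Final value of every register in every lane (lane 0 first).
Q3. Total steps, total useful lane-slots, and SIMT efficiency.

step 0: eval (min(tid, r2) <= 9)     {0,1,2,3,4,5,6,7}
step 1: r2 <- -8                     {0,1,2,3,4,5,6,7}
step 2: r3 <- ((2 + r2) - (r2 % 4))  {0,1,2,3,4,5,6,7}
step 3: r3 <- 2                      {0,1,2,3,4,5,6,7}
step 4: eval (r3 < (1 + (tid // 3))) {0,1,2,3,4,5,6,7}
step 5: r3 <- (max(r3, r3) + max(tid, r2)) {6,7}
step 6: r3 <- (r3 + 1)               {6,7}
step 7: eval (r3 < (1 + (tid // 3))) {6,7}
step 8: r3 <- ((tid * -7) - max(r3, 6)) {0,1,2,3,4,5,6,7}

Answer: 9 steps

r2: -8,-8,-8,-8,-8,-8,-8,-8
r3: -6,-13,-20,-27,-34,-41,-51,-59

steps = 9; useful = 54; efficiency = 54/72 = 3/4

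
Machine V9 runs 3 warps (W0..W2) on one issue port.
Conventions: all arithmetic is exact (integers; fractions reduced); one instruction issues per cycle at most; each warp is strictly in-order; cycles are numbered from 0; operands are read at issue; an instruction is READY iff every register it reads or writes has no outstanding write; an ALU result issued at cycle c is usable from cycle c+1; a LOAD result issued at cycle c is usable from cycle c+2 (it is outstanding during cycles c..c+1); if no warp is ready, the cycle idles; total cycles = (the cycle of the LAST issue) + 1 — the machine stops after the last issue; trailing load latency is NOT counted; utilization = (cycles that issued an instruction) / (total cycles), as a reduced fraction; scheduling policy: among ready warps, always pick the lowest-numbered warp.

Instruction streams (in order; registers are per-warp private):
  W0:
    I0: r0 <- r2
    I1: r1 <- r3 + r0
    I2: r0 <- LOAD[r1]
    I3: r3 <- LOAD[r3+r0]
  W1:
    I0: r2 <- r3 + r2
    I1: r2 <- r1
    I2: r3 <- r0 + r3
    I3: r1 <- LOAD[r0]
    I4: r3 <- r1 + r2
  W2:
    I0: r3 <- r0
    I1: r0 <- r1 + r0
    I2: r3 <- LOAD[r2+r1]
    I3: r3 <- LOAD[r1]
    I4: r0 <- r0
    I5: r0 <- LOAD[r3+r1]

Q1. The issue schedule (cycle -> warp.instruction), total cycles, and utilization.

cycle 0: W0.I0
cycle 1: W0.I1
cycle 2: W0.I2
cycle 3: W1.I0
cycle 4: W0.I3
cycle 5: W1.I1
cycle 6: W1.I2
cycle 7: W1.I3
cycle 8: W2.I0
cycle 9: W1.I4
cycle 10: W2.I1
cycle 11: W2.I2
cycle 12: idle
cycle 13: W2.I3
cycle 14: W2.I4
cycle 15: W2.I5

Answer: 16 cycles, utilization 15/16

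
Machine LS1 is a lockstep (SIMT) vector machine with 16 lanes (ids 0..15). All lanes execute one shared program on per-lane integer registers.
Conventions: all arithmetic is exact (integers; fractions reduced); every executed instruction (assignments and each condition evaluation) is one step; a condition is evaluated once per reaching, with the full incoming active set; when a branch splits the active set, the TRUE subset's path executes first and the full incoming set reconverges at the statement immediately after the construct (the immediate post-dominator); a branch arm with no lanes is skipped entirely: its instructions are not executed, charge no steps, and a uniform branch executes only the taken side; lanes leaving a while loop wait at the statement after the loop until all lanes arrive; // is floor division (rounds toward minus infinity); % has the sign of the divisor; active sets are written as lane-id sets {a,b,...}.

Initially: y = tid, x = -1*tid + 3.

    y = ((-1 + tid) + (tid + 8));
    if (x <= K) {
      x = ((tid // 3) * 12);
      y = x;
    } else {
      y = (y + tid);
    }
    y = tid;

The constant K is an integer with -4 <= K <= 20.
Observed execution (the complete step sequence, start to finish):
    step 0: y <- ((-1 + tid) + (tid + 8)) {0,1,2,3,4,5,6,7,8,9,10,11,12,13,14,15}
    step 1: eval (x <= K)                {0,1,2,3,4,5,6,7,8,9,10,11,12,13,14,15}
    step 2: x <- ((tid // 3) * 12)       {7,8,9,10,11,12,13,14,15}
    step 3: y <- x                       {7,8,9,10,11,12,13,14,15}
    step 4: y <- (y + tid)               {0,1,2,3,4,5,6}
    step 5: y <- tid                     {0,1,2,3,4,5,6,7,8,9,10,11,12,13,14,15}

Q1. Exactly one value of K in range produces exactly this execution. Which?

Answer: K = -4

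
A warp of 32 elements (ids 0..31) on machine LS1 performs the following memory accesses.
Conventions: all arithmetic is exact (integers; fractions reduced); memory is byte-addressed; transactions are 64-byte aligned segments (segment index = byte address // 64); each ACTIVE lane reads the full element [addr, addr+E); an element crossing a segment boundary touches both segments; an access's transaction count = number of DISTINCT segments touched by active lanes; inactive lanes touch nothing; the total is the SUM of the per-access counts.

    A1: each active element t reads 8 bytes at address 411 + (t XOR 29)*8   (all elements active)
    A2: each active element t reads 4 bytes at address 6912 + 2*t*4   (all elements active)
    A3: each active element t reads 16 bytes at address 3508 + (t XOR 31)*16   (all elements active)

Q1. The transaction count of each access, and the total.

A1: 5 transactions
A2: 4 transactions
A3: 9 transactions

Answer: 5,4,9; total 18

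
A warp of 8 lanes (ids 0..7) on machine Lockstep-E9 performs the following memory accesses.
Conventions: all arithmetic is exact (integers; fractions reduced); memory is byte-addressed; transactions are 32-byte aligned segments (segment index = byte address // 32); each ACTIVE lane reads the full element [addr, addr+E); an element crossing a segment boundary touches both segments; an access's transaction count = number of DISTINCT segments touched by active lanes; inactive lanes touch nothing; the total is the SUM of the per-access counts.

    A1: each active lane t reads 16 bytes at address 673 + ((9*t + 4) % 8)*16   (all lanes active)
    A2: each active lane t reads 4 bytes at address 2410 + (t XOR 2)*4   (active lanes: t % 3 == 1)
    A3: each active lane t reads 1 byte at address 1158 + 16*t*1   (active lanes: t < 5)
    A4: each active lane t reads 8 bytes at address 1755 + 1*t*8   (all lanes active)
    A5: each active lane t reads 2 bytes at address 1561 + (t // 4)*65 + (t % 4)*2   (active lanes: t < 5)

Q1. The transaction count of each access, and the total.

A1: 5 transactions
A2: 2 transactions
A3: 3 transactions
A4: 3 transactions
A5: 3 transactions

Answer: 5,2,3,3,3; total 16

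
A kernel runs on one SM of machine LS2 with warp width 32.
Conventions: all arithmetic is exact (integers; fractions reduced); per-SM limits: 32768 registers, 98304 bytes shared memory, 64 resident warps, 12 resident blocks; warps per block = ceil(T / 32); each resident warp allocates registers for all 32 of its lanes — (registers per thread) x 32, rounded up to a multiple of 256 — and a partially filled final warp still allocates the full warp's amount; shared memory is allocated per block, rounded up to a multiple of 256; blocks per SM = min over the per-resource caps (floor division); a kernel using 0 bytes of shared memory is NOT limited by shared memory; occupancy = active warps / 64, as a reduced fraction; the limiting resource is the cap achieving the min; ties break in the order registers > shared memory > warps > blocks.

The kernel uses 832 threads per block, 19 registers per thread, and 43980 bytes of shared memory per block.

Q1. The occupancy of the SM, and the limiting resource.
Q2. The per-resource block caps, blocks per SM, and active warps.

Answer: occupancy 13/32, limited by registers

registers: 1 block
shared memory: 2 blocks
warps: 2 blocks
blocks: 12 blocks

Answer: 1 block, 26 active warps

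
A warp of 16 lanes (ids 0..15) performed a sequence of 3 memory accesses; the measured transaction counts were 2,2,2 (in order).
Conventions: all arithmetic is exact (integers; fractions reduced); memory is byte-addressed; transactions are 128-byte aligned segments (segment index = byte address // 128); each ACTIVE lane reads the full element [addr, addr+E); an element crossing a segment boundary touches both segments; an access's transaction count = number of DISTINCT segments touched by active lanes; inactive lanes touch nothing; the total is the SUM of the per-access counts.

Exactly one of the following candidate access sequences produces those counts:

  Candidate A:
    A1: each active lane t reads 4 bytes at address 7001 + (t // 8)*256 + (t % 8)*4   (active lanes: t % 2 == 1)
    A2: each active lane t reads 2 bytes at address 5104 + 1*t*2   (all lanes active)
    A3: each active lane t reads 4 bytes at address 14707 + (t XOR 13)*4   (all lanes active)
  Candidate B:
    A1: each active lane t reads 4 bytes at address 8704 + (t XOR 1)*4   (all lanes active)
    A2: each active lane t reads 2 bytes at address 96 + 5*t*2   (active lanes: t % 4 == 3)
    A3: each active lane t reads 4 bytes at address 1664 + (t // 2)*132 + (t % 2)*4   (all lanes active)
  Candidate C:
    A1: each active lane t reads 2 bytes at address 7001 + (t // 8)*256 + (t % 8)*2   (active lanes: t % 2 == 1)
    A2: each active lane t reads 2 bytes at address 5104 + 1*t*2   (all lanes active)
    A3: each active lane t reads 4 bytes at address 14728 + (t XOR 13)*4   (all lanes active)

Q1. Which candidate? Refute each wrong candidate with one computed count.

B: A1 gives 1 transaction, not 2
C: A3 gives 1 transaction, not 2
A: all counts match (2,2,2)

Answer: A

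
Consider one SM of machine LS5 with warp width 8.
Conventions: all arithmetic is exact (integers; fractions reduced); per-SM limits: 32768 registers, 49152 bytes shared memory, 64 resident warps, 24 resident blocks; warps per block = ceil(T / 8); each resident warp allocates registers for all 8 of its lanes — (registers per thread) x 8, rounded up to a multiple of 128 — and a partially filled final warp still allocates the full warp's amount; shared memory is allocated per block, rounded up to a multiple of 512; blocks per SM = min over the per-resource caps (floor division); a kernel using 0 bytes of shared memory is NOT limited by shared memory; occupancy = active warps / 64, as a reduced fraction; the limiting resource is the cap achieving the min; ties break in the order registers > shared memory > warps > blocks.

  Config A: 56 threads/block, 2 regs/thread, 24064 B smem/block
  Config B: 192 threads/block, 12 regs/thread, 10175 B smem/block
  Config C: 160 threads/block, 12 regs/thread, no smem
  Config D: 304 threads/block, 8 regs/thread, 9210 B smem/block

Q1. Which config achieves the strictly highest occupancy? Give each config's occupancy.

occupancies: A 7/32, B 3/4, C 15/16, D 19/32

Answer: C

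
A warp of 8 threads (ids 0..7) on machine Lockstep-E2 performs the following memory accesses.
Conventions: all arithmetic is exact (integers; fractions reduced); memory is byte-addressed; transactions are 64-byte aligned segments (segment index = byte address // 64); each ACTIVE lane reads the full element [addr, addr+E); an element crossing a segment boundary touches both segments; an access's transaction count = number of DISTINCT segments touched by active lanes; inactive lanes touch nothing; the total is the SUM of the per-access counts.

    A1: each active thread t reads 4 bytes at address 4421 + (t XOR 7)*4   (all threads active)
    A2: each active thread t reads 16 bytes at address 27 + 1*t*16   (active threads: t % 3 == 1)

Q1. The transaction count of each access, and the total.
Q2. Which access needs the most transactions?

A1: 1 transaction
A2: 3 transactions

Answer: 1,3; total 4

Answer: A2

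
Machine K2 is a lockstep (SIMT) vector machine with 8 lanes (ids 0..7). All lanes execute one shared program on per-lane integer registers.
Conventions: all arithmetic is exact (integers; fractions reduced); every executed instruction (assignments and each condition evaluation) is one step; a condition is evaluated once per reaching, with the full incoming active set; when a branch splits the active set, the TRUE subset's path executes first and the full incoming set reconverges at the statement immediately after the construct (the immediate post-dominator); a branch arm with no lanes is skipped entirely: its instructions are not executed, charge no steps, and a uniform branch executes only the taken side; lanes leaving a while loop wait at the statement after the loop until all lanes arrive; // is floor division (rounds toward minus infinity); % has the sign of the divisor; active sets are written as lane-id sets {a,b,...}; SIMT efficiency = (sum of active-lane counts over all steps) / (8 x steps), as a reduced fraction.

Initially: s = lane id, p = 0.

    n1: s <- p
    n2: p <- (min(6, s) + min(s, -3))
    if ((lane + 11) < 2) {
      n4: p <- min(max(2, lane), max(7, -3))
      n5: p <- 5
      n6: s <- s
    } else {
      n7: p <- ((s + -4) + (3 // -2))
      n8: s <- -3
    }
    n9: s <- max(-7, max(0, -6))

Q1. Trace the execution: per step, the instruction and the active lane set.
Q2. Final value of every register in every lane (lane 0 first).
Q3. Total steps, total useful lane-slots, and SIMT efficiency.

step 0: s <- p                       {0,1,2,3,4,5,6,7}
step 1: p <- (min(6, s) + min(s, -3)) {0,1,2,3,4,5,6,7}
step 2: eval ((lane + 11) < 2)       {0,1,2,3,4,5,6,7}
step 3: p <- ((s + -4) + (3 // -2))  {0,1,2,3,4,5,6,7}
step 4: s <- -3                      {0,1,2,3,4,5,6,7}
step 5: s <- max(-7, max(0, -6))     {0,1,2,3,4,5,6,7}

Answer: 6 steps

s: 0,0,0,0,0,0,0,0
p: -6,-6,-6,-6,-6,-6,-6,-6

steps = 6; useful = 48; efficiency = 48/48 = 1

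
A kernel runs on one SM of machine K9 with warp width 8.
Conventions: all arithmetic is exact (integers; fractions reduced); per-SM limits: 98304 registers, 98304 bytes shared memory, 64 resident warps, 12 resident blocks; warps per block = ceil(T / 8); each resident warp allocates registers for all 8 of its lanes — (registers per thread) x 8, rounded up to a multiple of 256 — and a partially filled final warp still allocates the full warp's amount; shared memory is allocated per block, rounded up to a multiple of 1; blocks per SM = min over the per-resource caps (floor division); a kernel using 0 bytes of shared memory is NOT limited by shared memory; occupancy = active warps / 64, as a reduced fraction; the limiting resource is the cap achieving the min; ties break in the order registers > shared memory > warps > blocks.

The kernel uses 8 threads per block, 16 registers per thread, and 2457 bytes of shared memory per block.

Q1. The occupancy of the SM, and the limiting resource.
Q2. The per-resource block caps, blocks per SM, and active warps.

Answer: occupancy 3/16, limited by blocks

registers: 384 blocks
shared memory: 40 blocks
warps: 64 blocks
blocks: 12 blocks

Answer: 12 blocks, 12 active warps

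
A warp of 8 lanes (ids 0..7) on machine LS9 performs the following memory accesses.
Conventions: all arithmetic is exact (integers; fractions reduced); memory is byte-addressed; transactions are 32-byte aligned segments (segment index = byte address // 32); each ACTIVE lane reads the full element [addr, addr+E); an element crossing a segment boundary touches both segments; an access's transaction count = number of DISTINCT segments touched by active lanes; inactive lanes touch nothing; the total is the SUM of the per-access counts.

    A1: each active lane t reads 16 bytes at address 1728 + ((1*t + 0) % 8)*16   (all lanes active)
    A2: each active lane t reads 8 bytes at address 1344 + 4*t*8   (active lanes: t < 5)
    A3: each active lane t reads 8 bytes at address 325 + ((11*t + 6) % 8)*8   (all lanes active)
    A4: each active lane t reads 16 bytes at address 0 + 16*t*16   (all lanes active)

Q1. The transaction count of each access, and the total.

A1: 4 transactions
A2: 5 transactions
A3: 3 transactions
A4: 8 transactions

Answer: 4,5,3,8; total 20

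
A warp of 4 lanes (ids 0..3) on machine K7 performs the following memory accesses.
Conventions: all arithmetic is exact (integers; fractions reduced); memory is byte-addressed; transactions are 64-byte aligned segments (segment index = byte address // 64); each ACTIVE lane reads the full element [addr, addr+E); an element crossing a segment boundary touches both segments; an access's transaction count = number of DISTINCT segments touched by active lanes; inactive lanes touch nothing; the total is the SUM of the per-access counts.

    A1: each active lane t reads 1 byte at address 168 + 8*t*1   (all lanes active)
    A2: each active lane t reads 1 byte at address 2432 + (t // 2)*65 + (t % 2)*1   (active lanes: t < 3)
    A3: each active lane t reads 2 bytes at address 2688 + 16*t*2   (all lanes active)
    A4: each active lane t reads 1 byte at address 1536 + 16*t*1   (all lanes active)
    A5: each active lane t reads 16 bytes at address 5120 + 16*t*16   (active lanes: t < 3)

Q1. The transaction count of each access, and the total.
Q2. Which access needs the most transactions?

A1: 2 transactions
A2: 2 transactions
A3: 2 transactions
A4: 1 transaction
A5: 3 transactions

Answer: 2,2,2,1,3; total 10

Answer: A5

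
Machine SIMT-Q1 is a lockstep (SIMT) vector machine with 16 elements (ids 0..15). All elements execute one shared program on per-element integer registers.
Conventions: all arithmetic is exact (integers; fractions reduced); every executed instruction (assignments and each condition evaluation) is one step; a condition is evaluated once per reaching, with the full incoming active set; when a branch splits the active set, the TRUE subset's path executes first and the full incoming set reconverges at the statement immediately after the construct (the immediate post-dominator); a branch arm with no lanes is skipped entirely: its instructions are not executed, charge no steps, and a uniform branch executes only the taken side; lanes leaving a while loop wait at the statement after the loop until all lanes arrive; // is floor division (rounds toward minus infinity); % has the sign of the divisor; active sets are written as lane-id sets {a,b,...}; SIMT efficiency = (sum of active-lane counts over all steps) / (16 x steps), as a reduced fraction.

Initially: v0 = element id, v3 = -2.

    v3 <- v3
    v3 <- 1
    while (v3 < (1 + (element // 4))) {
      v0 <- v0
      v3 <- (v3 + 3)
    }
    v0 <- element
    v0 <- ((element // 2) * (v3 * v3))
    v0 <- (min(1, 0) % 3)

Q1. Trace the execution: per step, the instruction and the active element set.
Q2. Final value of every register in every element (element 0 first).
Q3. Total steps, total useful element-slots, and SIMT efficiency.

step 0: v3 <- v3                     {0,1,2,3,4,5,6,7,8,9,10,11,12,13,14,15}
step 1: v3 <- 1                      {0,1,2,3,4,5,6,7,8,9,10,11,12,13,14,15}
step 2: eval (v3 < (1 + (element // 4))) {0,1,2,3,4,5,6,7,8,9,10,11,12,13,14,15}
step 3: v0 <- v0                     {4,5,6,7,8,9,10,11,12,13,14,15}
step 4: v3 <- (v3 + 3)               {4,5,6,7,8,9,10,11,12,13,14,15}
step 5: eval (v3 < (1 + (element // 4))) {4,5,6,7,8,9,10,11,12,13,14,15}
step 6: v0 <- element                {0,1,2,3,4,5,6,7,8,9,10,11,12,13,14,15}
step 7: v0 <- ((element // 2) * (v3 * v3)) {0,1,2,3,4,5,6,7,8,9,10,11,12,13,14,15}
step 8: v0 <- (min(1, 0) % 3)        {0,1,2,3,4,5,6,7,8,9,10,11,12,13,14,15}

Answer: 9 steps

v0: 0,0,0,0,0,0,0,0,0,0,0,0,0,0,0,0
v3: 1,1,1,1,4,4,4,4,4,4,4,4,4,4,4,4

steps = 9; useful = 132; efficiency = 132/144 = 11/12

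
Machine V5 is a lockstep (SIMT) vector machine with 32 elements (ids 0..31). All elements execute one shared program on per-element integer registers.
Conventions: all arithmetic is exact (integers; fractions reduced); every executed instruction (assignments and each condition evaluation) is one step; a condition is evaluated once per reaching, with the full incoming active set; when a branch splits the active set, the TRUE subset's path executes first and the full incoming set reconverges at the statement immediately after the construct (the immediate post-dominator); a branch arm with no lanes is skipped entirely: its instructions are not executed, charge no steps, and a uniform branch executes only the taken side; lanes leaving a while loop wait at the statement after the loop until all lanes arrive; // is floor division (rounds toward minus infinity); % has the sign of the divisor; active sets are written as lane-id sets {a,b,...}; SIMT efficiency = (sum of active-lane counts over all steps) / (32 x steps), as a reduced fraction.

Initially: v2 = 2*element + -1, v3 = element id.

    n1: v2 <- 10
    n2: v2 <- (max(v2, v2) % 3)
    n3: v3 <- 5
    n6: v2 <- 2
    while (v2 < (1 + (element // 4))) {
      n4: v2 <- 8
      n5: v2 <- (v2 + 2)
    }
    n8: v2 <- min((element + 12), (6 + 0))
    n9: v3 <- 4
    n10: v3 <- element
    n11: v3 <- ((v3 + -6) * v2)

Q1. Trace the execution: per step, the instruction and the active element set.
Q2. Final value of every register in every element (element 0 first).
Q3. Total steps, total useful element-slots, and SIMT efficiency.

step 0: v2 <- 10                     {0,1,2,3,4,5,6,7,8,9,10,11,12,13,14,15,16,17,18,19,20,21,22,23,24,25,26,27,28,29,30,31}
step 1: v2 <- (max(v2, v2) % 3)      {0,1,2,3,4,5,6,7,8,9,10,11,12,13,14,15,16,17,18,19,20,21,22,23,24,25,26,27,28,29,30,31}
step 2: v3 <- 5                      {0,1,2,3,4,5,6,7,8,9,10,11,12,13,14,15,16,17,18,19,20,21,22,23,24,25,26,27,28,29,30,31}
step 3: v2 <- 2                      {0,1,2,3,4,5,6,7,8,9,10,11,12,13,14,15,16,17,18,19,20,21,22,23,24,25,26,27,28,29,30,31}
step 4: eval (v2 < (1 + (element // 4))) {0,1,2,3,4,5,6,7,8,9,10,11,12,13,14,15,16,17,18,19,20,21,22,23,24,25,26,27,28,29,30,31}
step 5: v2 <- 8                      {8,9,10,11,12,13,14,15,16,17,18,19,20,21,22,23,24,25,26,27,28,29,30,31}
step 6: v2 <- (v2 + 2)               {8,9,10,11,12,13,14,15,16,17,18,19,20,21,22,23,24,25,26,27,28,29,30,31}
step 7: eval (v2 < (1 + (element // 4))) {8,9,10,11,12,13,14,15,16,17,18,19,20,21,22,23,24,25,26,27,28,29,30,31}
step 8: v2 <- min((element + 12), (6 + 0)) {0,1,2,3,4,5,6,7,8,9,10,11,12,13,14,15,16,17,18,19,20,21,22,23,24,25,26,27,28,29,30,31}
step 9: v3 <- 4                      {0,1,2,3,4,5,6,7,8,9,10,11,12,13,14,15,16,17,18,19,20,21,22,23,24,25,26,27,28,29,30,31}
step 10: v3 <- element                {0,1,2,3,4,5,6,7,8,9,10,11,12,13,14,15,16,17,18,19,20,21,22,23,24,25,26,27,28,29,30,31}
step 11: v3 <- ((v3 + -6) * v2)       {0,1,2,3,4,5,6,7,8,9,10,11,12,13,14,15,16,17,18,19,20,21,22,23,24,25,26,27,28,29,30,31}

Answer: 12 steps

v2: 6,6,6,6,6,6,6,6,6,6,6,6,6,6,6,6,6,6,6,6,6,6,6,6,6,6,6,6,6,6,6,6
v3: -36,-30,-24,-18,-12,-6,0,6,12,18,24,30,36,42,48,54,60,66,72,78,84,90,96,102,108,114,120,126,132,138,144,150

steps = 12; useful = 360; efficiency = 360/384 = 15/16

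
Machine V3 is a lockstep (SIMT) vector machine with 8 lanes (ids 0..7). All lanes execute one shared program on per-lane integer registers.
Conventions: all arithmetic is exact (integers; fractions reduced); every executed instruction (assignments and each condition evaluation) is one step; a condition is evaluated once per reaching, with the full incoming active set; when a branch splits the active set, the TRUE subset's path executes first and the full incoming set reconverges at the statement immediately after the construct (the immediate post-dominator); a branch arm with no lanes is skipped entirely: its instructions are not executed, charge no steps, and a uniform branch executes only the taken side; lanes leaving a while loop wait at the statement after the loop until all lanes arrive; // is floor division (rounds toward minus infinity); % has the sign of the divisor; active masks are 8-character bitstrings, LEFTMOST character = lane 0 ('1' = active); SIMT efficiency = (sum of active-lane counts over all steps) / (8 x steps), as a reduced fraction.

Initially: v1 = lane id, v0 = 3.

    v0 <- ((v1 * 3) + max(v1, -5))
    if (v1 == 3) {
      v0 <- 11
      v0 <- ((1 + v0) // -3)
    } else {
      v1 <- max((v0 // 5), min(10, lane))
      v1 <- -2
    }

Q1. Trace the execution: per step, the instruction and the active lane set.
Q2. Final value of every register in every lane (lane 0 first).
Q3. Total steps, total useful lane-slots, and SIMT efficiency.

step 0: v0 <- ((v1 * 3) + max(v1, -5)) 11111111
step 1: eval (v1 == 3)               11111111
step 2: v0 <- 11                     00010000
step 3: v0 <- ((1 + v0) // -3)       00010000
step 4: v1 <- max((v0 // 5), min(10, lane)) 11101111
step 5: v1 <- -2                     11101111

Answer: 6 steps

v1: -2,-2,-2,3,-2,-2,-2,-2
v0: 0,4,8,-4,16,20,24,28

steps = 6; useful = 32; efficiency = 32/48 = 2/3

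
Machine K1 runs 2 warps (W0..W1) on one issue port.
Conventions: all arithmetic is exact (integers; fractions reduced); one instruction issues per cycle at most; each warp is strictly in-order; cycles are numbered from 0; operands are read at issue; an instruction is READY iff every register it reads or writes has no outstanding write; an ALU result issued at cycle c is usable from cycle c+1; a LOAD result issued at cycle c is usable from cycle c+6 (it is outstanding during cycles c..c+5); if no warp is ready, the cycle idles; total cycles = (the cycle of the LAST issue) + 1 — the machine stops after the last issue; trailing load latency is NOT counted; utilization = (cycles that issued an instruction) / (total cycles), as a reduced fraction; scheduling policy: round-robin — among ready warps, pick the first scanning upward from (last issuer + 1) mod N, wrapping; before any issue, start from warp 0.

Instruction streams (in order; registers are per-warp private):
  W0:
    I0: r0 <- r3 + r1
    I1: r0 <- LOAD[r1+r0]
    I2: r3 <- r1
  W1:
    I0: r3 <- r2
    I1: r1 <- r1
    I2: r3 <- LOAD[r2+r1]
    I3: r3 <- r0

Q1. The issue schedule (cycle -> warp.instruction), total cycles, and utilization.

cycle 0: W0.I0
cycle 1: W1.I0
cycle 2: W0.I1
cycle 3: W1.I1
cycle 4: W0.I2
cycle 5: W1.I2
cycle 6: idle
cycle 7: idle
cycle 8: idle
cycle 9: idle
cycle 10: idle
cycle 11: W1.I3

Answer: 12 cycles, utilization 7/12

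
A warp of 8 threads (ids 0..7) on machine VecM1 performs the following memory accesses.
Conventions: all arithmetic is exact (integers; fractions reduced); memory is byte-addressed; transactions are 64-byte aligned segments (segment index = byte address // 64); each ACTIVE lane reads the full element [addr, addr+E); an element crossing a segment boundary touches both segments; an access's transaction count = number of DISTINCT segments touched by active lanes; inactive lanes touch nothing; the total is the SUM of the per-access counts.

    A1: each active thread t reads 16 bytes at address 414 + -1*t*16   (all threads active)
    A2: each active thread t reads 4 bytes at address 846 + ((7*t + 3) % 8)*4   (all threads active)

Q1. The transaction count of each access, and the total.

A1: 3 transactions
A2: 1 transaction

Answer: 3,1; total 4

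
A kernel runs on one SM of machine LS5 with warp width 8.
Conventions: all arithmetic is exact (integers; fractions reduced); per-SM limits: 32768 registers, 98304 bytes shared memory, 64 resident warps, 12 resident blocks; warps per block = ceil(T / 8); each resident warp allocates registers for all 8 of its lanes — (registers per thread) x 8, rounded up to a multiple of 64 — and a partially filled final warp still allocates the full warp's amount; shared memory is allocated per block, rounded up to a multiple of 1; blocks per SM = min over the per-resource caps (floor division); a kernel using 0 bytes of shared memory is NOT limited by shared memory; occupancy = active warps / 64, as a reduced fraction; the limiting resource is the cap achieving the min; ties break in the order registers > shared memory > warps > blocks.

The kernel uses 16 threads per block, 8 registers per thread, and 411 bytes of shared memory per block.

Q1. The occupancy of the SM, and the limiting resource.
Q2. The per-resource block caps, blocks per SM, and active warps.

Answer: occupancy 3/8, limited by blocks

registers: 256 blocks
shared memory: 239 blocks
warps: 32 blocks
blocks: 12 blocks

Answer: 12 blocks, 24 active warps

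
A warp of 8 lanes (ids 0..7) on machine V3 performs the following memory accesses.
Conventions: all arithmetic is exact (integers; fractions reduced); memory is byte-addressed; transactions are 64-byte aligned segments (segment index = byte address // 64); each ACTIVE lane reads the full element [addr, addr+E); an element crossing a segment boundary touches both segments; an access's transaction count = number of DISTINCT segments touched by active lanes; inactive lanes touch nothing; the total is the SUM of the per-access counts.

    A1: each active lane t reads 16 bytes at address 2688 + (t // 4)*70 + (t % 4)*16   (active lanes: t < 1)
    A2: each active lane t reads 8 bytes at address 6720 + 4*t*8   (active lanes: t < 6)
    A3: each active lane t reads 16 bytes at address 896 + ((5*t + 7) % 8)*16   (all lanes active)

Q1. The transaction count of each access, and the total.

A1: 1 transaction
A2: 3 transactions
A3: 2 transactions

Answer: 1,3,2; total 6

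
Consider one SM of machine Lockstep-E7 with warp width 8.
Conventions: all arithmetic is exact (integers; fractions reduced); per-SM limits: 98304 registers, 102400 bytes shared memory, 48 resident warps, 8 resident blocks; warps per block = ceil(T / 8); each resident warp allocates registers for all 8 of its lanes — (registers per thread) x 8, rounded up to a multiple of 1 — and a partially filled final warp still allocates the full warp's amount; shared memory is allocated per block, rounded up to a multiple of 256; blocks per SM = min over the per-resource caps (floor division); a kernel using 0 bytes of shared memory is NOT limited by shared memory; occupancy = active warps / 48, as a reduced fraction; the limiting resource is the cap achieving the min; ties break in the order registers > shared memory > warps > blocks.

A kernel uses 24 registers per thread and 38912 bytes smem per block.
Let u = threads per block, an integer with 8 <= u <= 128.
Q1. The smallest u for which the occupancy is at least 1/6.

Answer: u = 25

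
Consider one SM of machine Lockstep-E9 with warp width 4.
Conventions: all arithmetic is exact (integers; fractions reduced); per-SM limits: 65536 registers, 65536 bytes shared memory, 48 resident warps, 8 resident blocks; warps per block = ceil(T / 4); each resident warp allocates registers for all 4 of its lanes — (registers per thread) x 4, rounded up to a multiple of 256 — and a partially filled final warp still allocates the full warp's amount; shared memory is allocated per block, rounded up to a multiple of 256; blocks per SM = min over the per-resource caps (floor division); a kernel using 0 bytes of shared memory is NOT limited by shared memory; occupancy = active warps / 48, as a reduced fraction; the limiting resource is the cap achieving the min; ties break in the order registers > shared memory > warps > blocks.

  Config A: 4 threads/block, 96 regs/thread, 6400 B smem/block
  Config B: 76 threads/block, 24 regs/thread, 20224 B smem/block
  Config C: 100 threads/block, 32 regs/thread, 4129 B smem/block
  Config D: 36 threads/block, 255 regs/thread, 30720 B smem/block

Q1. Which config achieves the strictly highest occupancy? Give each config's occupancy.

occupancies: A 1/6, B 19/24, C 25/48, D 3/8

Answer: B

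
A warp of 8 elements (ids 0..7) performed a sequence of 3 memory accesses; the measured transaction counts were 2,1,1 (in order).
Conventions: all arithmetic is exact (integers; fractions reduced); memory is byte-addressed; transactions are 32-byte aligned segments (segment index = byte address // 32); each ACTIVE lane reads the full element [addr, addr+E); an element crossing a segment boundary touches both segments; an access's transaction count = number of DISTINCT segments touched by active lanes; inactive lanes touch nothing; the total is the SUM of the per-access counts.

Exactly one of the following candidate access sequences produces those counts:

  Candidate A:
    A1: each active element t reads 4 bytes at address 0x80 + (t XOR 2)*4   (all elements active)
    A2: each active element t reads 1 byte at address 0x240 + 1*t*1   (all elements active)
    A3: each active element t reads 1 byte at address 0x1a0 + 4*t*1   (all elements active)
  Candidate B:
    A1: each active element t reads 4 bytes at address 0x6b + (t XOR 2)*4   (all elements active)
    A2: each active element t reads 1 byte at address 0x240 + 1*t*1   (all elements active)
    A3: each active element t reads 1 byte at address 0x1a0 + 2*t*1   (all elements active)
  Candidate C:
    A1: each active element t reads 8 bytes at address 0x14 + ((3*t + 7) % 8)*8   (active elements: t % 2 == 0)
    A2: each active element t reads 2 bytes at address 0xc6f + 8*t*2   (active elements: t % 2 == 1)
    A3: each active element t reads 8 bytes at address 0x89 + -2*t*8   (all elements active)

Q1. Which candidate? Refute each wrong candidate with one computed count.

A: A1 gives 1 transaction, not 2
C: A1 gives 3 transactions, not 2
B: all counts match (2,1,1)

Answer: B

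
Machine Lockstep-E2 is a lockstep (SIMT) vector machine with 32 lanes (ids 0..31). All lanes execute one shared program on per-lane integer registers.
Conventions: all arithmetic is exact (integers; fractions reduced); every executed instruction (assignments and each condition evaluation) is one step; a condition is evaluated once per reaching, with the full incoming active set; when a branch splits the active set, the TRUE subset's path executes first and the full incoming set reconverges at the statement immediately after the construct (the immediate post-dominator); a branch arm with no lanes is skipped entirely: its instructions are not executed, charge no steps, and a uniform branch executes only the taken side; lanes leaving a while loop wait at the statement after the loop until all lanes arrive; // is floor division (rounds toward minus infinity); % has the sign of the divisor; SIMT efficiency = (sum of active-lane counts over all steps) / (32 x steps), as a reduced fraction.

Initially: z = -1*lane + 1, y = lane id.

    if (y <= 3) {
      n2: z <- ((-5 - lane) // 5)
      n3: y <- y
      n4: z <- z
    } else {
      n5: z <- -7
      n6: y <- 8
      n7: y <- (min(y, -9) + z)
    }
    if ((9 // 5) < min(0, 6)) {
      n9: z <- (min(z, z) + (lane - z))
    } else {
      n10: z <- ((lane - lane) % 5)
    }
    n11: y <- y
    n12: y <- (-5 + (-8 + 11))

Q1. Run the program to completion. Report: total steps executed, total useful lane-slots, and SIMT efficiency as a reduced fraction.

Answer: 11 steps, 256 useful, 8/11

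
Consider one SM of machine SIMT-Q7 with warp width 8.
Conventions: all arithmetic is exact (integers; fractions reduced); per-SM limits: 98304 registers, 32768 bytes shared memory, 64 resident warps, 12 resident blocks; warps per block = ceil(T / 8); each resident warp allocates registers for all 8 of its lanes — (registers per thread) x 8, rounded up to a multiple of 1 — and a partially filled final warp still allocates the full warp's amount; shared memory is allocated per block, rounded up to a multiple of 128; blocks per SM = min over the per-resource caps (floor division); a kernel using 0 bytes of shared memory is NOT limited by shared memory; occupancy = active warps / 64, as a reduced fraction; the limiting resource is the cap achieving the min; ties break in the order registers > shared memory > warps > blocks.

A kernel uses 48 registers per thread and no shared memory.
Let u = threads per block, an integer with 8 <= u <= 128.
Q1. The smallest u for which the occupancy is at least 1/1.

Answer: u = 57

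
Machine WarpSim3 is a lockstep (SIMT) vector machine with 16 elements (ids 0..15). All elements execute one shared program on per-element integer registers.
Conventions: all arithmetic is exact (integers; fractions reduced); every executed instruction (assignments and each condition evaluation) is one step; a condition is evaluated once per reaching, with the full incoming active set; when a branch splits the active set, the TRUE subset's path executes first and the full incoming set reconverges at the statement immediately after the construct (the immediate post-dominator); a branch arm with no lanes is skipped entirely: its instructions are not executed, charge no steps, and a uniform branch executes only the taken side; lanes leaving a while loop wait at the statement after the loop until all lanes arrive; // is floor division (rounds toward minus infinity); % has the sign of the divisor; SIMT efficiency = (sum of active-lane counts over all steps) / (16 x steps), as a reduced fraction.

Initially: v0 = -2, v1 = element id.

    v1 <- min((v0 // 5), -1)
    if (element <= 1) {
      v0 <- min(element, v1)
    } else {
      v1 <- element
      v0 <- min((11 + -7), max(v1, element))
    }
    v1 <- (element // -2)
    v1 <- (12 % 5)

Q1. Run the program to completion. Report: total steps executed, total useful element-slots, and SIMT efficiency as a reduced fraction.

Answer: 7 steps, 94 useful, 47/56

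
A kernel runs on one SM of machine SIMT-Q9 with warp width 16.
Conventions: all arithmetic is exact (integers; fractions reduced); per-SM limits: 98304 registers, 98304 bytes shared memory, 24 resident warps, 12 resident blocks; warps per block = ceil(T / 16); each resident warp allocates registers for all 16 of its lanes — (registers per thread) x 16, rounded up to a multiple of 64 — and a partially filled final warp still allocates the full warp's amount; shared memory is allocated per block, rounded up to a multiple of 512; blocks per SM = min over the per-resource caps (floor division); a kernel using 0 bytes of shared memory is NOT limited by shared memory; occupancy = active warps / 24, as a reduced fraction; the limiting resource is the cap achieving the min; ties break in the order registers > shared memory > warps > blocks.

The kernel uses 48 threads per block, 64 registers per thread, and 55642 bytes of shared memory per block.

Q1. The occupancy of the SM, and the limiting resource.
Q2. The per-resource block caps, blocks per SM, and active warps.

Answer: occupancy 1/8, limited by shared memory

registers: 32 blocks
shared memory: 1 block
warps: 8 blocks
blocks: 12 blocks

Answer: 1 block, 3 active warps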